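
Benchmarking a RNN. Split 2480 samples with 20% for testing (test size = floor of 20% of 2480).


Test = ⌊2480·20/100⌋ = 496
Train = 2480 - 496 = 1984

Train: 1984, Test: 496


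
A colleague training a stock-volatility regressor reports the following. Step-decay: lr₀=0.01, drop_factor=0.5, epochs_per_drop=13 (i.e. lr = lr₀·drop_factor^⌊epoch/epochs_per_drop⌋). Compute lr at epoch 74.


n_drops = ⌊74/13⌋ = 5
lr = 0.01·0.5^5 = 0.01·0.03125 = 0.0003125

0.0003125


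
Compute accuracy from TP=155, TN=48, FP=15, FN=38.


Accuracy = (TP+TN)/(TP+TN+FP+FN)
= (155+48)/(256)
= 203/256 = 79.3%

79.3%


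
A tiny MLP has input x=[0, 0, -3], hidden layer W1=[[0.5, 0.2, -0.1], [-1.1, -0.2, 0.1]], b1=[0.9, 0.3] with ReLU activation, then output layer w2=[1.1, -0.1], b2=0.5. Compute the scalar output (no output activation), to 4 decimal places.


z1[0] = (0.5)·(0) + (0.2)·(0) + (-0.1)·(-3) + 0.9 = 1.2
z1[1] = (-1.1)·(0) + (-0.2)·(0) + (0.1)·(-3) + 0.3 = 0.0
h = ReLU(z1) = [1.2, 0.0]
output = (1.1)·(1.2) + (-0.1)·(0.0) + 0.5 = 1.82

1.82


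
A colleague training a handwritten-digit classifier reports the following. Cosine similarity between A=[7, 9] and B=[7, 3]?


A·B = 7·7 + 9·3 = 76
‖A‖ = √130 = 11.4018, ‖B‖ = √58 = 7.6158
cos = 76/(√130·√58) = 76/√7540 = 0.8752

0.8752


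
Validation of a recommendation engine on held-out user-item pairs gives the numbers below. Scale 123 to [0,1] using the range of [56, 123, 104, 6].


min=6, max=123
(123-6)/(123-6) = 117/117 = 1.0

1.0


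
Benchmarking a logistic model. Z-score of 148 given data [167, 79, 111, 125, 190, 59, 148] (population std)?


μ = 125.5714, σ = 43.398
z = (148 - 125.5714)/43.398 = 0.5168

0.5168


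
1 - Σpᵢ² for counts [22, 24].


Probabilities: [22/46, 24/46] ≈ [0.4783, 0.5217]
Σpᵢ² = (484 + 576)/46² = 1060/2116
Gini = 1 - Σpᵢ² = 1 - 1060/2116 = 0.4991

0.4991


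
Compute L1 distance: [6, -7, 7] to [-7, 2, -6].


d = |6+ 7| + |-7-2| + |7+ 6|
  = 13 + 9 + 13
  = 35

35


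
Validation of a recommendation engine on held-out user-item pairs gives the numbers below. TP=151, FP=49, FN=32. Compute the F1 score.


Precision = 151/200 = 0.755
Recall = 151/183 = 0.8251
F1 = 2·P·R/(P+R) = 2·TP/(2·TP+FP+FN) = 302/(302+49+32) = 302/383 = 0.7885

0.7885


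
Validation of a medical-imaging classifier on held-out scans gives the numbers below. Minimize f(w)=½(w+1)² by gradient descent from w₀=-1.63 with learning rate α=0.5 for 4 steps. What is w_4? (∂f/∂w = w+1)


step 1: grad = -1.63+1 = -0.63; w = -1.63 - 0.5·(-0.63) = -1.315
step 2: grad = -1.315+1 = -0.315; w = -1.315 - 0.5·(-0.315) = -1.1575
step 3: grad = -1.1575+1 = -0.1575; w = -1.1575 - 0.5·(-0.1575) = -1.07875
step 4: grad = -1.07875+1 = -0.07875; w = -1.07875 - 0.5·(-0.07875) = -1.039375

-1.039375


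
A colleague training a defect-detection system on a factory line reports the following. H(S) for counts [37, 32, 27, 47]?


Probabilities: [37/143, 32/143, 27/143, 47/143] ≈ [0.2587, 0.2238, 0.1888, 0.3287]
H = -((37/143)·log₂(37/143) + (32/143)·log₂(32/143) + (27/143)·log₂(27/143) + (47/143)·log₂(47/143))
  = 1.9697 bits

1.9697 bits


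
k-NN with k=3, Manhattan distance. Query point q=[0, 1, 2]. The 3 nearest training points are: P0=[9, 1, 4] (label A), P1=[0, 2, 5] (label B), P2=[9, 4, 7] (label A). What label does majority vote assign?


d(q,P0) = 11  (label A)
d(q,P1) = 4  (label B)
d(q,P2) = 17  (label A)
Votes: A=2, B=1
Majority → A

A


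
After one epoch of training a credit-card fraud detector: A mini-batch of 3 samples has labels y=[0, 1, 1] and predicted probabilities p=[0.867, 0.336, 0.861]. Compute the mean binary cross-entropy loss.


L[0] = -ln(1-0.867) = -ln(0.133) = 2.0174
L[1] = -ln(0.336) = 1.0906
L[2] = -ln(0.861) = 0.1497
mean = (2.0174 + 1.0906 + 0.1497)/3 = 1.0859

1.0859


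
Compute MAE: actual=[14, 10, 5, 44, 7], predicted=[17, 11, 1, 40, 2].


Absolute errors: |14-17|=3, |10-11|=1, |5-1|=4, |44-40|=4, |7-2|=5
Sum = 17
MAE = 17/5 = 17/5

17/5


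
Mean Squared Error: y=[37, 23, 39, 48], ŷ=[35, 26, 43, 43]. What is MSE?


Squared errors: (37-35)²=4, (23-26)²=9, (39-43)²=16, (48-43)²=25
Sum = 54
MSE = 54/4 = 27/2

27/2


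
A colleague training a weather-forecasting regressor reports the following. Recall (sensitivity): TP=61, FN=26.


Recall = TP/(TP+FN)
= 61/(61+26)
= 61/87 = 70.11%

70.11%


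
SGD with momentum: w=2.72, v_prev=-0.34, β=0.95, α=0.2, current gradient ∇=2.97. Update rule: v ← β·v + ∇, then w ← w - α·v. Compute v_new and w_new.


v_new = 0.95·-0.34 + 2.97 = -0.323 + 2.97 = 2.647
w_new = 2.72 - 0.2·2.647 = 2.72 - 0.5294 = 2.1906

v_new=2.647, w_new=2.1906


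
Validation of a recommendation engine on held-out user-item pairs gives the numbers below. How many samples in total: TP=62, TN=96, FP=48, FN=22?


Total = TP + TN + FP + FN
= 62 + 96 + 48 + 22
= 228
(Predicted positive: 110, predicted negative: 118)

228


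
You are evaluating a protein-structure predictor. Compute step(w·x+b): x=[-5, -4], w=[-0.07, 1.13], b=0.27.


z = (-5)·(-0.07) + (-4)·(1.13) + 0.27
  = -3.9
step(z) = 0 (z<0)

0


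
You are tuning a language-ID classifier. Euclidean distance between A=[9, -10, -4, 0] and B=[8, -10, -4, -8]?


d = √((9-8)² + (-10+ 10)² + (-4+ 4)² + (0+ 8)²)
  = √(1 + 0 + 0 + 64)
  = √65 = 8.0623

8.0623


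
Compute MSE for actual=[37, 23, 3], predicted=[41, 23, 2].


Squared errors: (37-41)²=16, (23-23)²=0, (3-2)²=1
Sum = 17
MSE = 17/3 = 17/3

17/3


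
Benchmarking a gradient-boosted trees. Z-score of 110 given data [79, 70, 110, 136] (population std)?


μ = 98.75, σ = 26.1283
z = (110 - 98.75)/26.1283 = 0.4306

0.4306


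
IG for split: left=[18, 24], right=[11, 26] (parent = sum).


Parent = [29, 50], H_parent = 0.9484
H_left = 0.9852 (n=42), H_right = 0.878 (n=37)
H_children = (42/79)·0.9852 + (37/79)·0.878 = 0.935
IG = 0.9484 - 0.935 = 0.0134

0.0134


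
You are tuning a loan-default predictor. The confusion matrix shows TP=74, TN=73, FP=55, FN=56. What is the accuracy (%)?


Accuracy = (TP+TN)/(TP+TN+FP+FN)
= (74+73)/(258)
= 147/258 = 56.98%

56.98%


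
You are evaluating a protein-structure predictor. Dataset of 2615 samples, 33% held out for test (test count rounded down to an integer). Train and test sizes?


Test = ⌊2615·33/100⌋ = 862
Train = 2615 - 862 = 1753

Train: 1753, Test: 862


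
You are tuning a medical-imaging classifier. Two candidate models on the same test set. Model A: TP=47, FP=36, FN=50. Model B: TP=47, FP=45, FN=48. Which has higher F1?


Model A: P=47/83=0.5663, R=47/97=0.4845, F1=2PR/(P+R)=2TP/(2TP+FP+FN)=94/180=0.5222
Model B: P=47/92=0.5109, R=47/95=0.4947, F1=2PR/(P+R)=2TP/(2TP+FP+FN)=94/187=0.5027
0.5222 > 0.5027 → Model A

Model A


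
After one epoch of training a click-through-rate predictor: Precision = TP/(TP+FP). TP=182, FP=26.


Precision = TP/(TP+FP)
= 182/(182+26)
= 182/208 = 87.5%

87.5%


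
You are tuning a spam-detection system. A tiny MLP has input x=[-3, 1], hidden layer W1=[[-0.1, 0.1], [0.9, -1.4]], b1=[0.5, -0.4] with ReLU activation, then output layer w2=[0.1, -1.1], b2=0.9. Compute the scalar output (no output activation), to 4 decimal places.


z1[0] = (-0.1)·(-3) + (0.1)·(1) + 0.5 = 0.9
z1[1] = (0.9)·(-3) + (-1.4)·(1) - 0.4 = -4.5
h = ReLU(z1) = [0.9, 0.0]
output = (0.1)·(0.9) + (-1.1)·(0.0) + 0.9 = 0.99

0.99


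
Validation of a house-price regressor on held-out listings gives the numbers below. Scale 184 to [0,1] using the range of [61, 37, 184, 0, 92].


min=0, max=184
(184-0)/(184-0) = 184/184 = 1.0

1.0


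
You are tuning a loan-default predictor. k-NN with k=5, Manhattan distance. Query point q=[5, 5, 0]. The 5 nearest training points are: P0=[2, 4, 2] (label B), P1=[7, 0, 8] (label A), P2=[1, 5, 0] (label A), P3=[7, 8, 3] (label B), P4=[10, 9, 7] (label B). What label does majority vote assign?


d(q,P0) = 6  (label B)
d(q,P1) = 15  (label A)
d(q,P2) = 4  (label A)
d(q,P3) = 8  (label B)
d(q,P4) = 16  (label B)
Votes: A=2, B=3
Majority → B

B


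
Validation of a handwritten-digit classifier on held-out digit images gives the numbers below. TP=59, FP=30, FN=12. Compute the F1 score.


Precision = 59/89 = 0.6629
Recall = 59/71 = 0.831
F1 = 2·P·R/(P+R) = 2·TP/(2·TP+FP+FN) = 118/(118+30+12) = 118/160 = 0.7375

0.7375


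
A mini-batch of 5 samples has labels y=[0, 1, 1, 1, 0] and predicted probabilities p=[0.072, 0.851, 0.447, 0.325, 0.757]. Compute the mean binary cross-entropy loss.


L[0] = -ln(1-0.072) = -ln(0.928) = 0.0747
L[1] = -ln(0.851) = 0.1613
L[2] = -ln(0.447) = 0.8052
L[3] = -ln(0.325) = 1.1239
L[4] = -ln(1-0.757) = -ln(0.243) = 1.4147
mean = (0.0747 + 0.1613 + 0.8052 + 1.1239 + 1.4147)/5 = 0.716

0.716


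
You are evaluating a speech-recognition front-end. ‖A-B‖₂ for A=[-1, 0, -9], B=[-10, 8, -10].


d = √((-1+ 10)² + (0-8)² + (-9+ 10)²)
  = √(81 + 64 + 1)
  = √146 = 12.083

12.083


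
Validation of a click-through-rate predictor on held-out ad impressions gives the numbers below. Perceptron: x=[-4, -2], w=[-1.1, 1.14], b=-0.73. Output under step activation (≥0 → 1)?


z = (-4)·(-1.1) + (-2)·(1.14) - 0.73
  = 1.39
step(z) = 1 (z≥0)

1


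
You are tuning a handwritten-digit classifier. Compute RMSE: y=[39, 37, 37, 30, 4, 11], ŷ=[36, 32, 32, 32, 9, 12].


MSE = 89/6 = 14.8333
RMSE = √(89/6) = 3.8514

3.8514


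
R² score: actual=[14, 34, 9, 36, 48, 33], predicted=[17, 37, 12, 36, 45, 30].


ȳ = 29
SS_res = Σ(y-ŷ)² = 45
SS_tot = Σ(y-ȳ)² = 1076
R² = 1 - SS_res/SS_tot = 1 - 0.0418 = 0.9582

0.9582


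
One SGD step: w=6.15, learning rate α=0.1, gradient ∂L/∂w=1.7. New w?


w_new = w - α·∇
= 6.15 - 0.1·1.7
= 6.15 - 0.17
= 5.98

5.98


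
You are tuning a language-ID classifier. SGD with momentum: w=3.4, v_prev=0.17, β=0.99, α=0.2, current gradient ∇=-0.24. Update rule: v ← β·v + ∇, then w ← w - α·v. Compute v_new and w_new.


v_new = 0.99·0.17 - 0.24 = 0.1683 - 0.24 = -0.0717
w_new = 3.4 - 0.2·-0.0717 = 3.4 + 0.01434 = 3.41434

v_new=-0.0717, w_new=3.41434


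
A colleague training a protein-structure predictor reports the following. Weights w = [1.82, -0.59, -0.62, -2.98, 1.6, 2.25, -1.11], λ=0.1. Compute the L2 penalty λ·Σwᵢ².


‖w‖₂² = (1.82)² + (-0.59)² + (-0.62)² + (-2.98)² + (1.6)² + (2.25)² + (-1.11)²
     = 3.3124 + 0.3481 + 0.3844 + 8.8804 + 2.56 + 5.0625 + 1.2321
     = 21.7799
λ·‖w‖₂² = 0.1·21.7799 = 2.17799

2.17799


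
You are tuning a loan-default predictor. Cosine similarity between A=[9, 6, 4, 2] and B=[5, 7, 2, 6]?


A·B = 9·5 + 6·7 + 4·2 + 2·6 = 107
‖A‖ = √137 = 11.7047, ‖B‖ = √114 = 10.6771
cos = 107/(√137·√114) = 107/√15618 = 0.8562

0.8562


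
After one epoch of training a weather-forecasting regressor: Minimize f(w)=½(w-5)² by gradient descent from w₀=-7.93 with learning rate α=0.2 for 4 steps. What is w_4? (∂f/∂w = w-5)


step 1: grad = -7.93-5 = -12.93; w = -7.93 - 0.2·(-12.93) = -5.344
step 2: grad = -5.344-5 = -10.344; w = -5.344 - 0.2·(-10.344) = -3.2752
step 3: grad = -3.2752-5 = -8.2752; w = -3.2752 - 0.2·(-8.2752) = -1.62016
step 4: grad = -1.62016-5 = -6.62016; w = -1.62016 - 0.2·(-6.62016) = -0.296128

-0.296128


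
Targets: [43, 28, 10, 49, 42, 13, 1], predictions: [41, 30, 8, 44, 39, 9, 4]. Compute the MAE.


Absolute errors: |43-41|=2, |28-30|=2, |10-8|=2, |49-44|=5, |42-39|=3, |13-9|=4, |1-4|=3
Sum = 21
MAE = 21/7 = 3

3


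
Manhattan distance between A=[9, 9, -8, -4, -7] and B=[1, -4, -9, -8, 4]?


d = |9-1| + |9+ 4| + |-8+ 9| + |-4+ 8| + |-7-4|
  = 8 + 13 + 1 + 4 + 11
  = 37

37


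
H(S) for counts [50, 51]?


Probabilities: [50/101, 51/101] ≈ [0.495, 0.505]
H = -((50/101)·log₂(50/101) + (51/101)·log₂(51/101))
  = 0.9999 bits

0.9999 bits


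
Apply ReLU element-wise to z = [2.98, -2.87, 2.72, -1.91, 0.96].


ReLU(2.98) = max(0, 2.98) = 2.98
ReLU(-2.87) = max(0, -2.87) = 0.0
ReLU(2.72) = max(0, 2.72) = 2.72
ReLU(-1.91) = max(0, -1.91) = 0.0
ReLU(0.96) = max(0, 0.96) = 0.96
result = [2.98, 0.0, 2.72, 0.0, 0.96]

[2.98, 0.0, 2.72, 0.0, 0.96]


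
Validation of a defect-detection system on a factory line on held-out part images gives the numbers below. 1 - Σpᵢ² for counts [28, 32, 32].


Probabilities: [28/92, 32/92, 32/92] ≈ [0.3043, 0.3478, 0.3478]
Σpᵢ² = (784 + 1024 + 1024)/92² = 2832/8464
Gini = 1 - Σpᵢ² = 1 - 2832/8464 = 0.6654

0.6654


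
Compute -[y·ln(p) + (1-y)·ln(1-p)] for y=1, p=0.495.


BCE = -[y·ln(p) + (1-y)·ln(1-p)]
= -1·ln(0.495) - 0
= -ln(0.495) = 0.7032

0.7032


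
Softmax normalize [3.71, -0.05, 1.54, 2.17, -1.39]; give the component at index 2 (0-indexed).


Exponentials: e^3.71=40.8538, e^-0.05=0.9512, e^1.54=4.6646, e^2.17=8.7583, e^-1.39=0.2491
Sum = 55.477
Softmax = [0.7364, 0.0171, 0.0841, 0.1579, 0.0045]
p[2] = 4.6646/55.477 = 0.0841

0.0841


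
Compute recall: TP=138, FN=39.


Recall = TP/(TP+FN)
= 138/(138+39)
= 138/177 = 77.97%

77.97%


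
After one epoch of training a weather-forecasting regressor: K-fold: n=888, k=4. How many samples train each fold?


Fold size = 888/4 = 222
Training per fold = 888 - 222 = 666

666


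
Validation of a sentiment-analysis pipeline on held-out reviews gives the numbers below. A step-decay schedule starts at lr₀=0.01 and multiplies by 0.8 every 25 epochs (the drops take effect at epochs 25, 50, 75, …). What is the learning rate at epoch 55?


n_drops = ⌊55/25⌋ = 2
lr = 0.01·0.8^2 = 0.01·0.64 = 0.0064

0.0064


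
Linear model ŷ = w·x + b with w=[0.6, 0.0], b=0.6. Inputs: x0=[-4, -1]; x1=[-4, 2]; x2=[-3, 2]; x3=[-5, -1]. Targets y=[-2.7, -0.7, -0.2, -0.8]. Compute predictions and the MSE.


ŷ0 = (0.6)·(-4) + (0.0)·(-1) + 0.6 = -1.8
ŷ1 = (0.6)·(-4) + (0.0)·(2) + 0.6 = -1.8
ŷ2 = (0.6)·(-3) + (0.0)·(2) + 0.6 = -1.2
ŷ3 = (0.6)·(-5) + (0.0)·(-1) + 0.6 = -2.4
errors² = [0.81, 1.21, 1.0, 2.56]
MSE = 5.5800/4 = 1.395

1.395


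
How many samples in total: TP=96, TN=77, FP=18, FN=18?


Total = TP + TN + FP + FN
= 96 + 77 + 18 + 18
= 209
(Predicted positive: 114, predicted negative: 95)

209


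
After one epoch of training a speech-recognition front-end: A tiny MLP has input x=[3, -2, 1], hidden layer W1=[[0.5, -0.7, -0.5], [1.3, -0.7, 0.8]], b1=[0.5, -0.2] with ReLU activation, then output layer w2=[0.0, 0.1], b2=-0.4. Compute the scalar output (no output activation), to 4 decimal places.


z1[0] = (0.5)·(3) + (-0.7)·(-2) + (-0.5)·(1) + 0.5 = 2.9
z1[1] = (1.3)·(3) + (-0.7)·(-2) + (0.8)·(1) - 0.2 = 5.9
h = ReLU(z1) = [2.9, 5.9]
output = (0.0)·(2.9) + (0.1)·(5.9) - 0.4 = 0.19

0.19


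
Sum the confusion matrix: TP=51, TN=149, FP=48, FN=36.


Total = TP + TN + FP + FN
= 51 + 149 + 48 + 36
= 284
(Predicted positive: 99, predicted negative: 185)

284


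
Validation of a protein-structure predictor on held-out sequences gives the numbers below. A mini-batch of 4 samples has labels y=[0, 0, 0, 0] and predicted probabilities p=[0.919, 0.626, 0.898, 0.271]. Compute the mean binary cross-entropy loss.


L[0] = -ln(1-0.919) = -ln(0.081) = 2.5133
L[1] = -ln(1-0.626) = -ln(0.374) = 0.9835
L[2] = -ln(1-0.898) = -ln(0.102) = 2.2828
L[3] = -ln(1-0.271) = -ln(0.729) = 0.3161
mean = (2.5133 + 0.9835 + 2.2828 + 0.3161)/4 = 1.5239

1.5239


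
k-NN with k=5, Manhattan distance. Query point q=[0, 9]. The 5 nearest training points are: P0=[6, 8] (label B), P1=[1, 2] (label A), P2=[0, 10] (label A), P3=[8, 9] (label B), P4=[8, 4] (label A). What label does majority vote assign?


d(q,P0) = 7  (label B)
d(q,P1) = 8  (label A)
d(q,P2) = 1  (label A)
d(q,P3) = 8  (label B)
d(q,P4) = 13  (label A)
Votes: A=3, B=2
Majority → A

A


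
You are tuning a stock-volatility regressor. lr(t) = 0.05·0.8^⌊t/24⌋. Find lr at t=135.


n_drops = ⌊135/24⌋ = 5
lr = 0.05·0.8^5 = 0.05·0.32768 = 0.016384

0.016384


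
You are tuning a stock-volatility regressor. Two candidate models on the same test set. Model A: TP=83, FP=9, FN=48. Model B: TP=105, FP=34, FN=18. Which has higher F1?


Model A: P=83/92=0.9022, R=83/131=0.6336, F1=2PR/(P+R)=2TP/(2TP+FP+FN)=166/223=0.7444
Model B: P=105/139=0.7554, R=105/123=0.8537, F1=2PR/(P+R)=2TP/(2TP+FP+FN)=210/262=0.8015
0.7444 < 0.8015 → Model B

Model B


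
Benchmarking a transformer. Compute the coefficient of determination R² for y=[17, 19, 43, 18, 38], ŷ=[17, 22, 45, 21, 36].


ȳ = 27
SS_res = Σ(y-ŷ)² = 26
SS_tot = Σ(y-ȳ)² = 622
R² = 1 - SS_res/SS_tot = 1 - 0.0418 = 0.9582

0.9582


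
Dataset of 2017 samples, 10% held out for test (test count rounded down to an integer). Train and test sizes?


Test = ⌊2017·10/100⌋ = 201
Train = 2017 - 201 = 1816

Train: 1816, Test: 201


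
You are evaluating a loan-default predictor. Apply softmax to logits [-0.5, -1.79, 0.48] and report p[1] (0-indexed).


Exponentials: e^-0.5=0.6065, e^-1.79=0.167, e^0.48=1.6161
Sum = 2.3896
Softmax = [0.2538, 0.0699, 0.6763]
p[1] = 0.167/2.3896 = 0.0699

0.0699


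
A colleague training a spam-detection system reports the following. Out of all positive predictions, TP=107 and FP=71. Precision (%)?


Precision = TP/(TP+FP)
= 107/(107+71)
= 107/178 = 60.11%

60.11%


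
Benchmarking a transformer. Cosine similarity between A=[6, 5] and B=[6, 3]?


A·B = 6·6 + 5·3 = 51
‖A‖ = √61 = 7.8102, ‖B‖ = √45 = 6.7082
cos = 51/(√61·√45) = 51/√2745 = 0.9734

0.9734


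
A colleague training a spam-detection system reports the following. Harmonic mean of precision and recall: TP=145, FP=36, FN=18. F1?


Precision = 145/181 = 0.8011
Recall = 145/163 = 0.8896
F1 = 2·P·R/(P+R) = 2·TP/(2·TP+FP+FN) = 290/(290+36+18) = 290/344 = 0.843

0.843


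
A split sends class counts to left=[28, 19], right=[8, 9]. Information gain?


Parent = [36, 28], H_parent = 0.9887
H_left = 0.9734 (n=47), H_right = 0.9975 (n=17)
H_children = (47/64)·0.9734 + (17/64)·0.9975 = 0.9798
IG = 0.9887 - 0.9798 = 0.0089

0.0089


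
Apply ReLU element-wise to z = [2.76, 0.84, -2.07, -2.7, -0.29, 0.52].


ReLU(2.76) = max(0, 2.76) = 2.76
ReLU(0.84) = max(0, 0.84) = 0.84
ReLU(-2.07) = max(0, -2.07) = 0.0
ReLU(-2.7) = max(0, -2.7) = 0.0
ReLU(-0.29) = max(0, -0.29) = 0.0
ReLU(0.52) = max(0, 0.52) = 0.52
result = [2.76, 0.84, 0.0, 0.0, 0.0, 0.52]

[2.76, 0.84, 0.0, 0.0, 0.0, 0.52]


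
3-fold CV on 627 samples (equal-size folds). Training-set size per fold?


Fold size = 627/3 = 209
Training per fold = 627 - 209 = 418

418


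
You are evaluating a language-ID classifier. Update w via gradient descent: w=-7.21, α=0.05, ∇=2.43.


w_new = w - α·∇
= -7.21 - 0.05·2.43
= -7.21 - 0.1215
= -7.3315

-7.3315


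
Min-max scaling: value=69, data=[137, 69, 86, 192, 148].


min=69, max=192
(69-69)/(192-69) = 0/123 = 0.0

0.0


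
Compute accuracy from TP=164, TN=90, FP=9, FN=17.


Accuracy = (TP+TN)/(TP+TN+FP+FN)
= (164+90)/(280)
= 254/280 = 90.71%

90.71%


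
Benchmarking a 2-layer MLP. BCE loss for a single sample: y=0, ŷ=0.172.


BCE = -[y·ln(p) + (1-y)·ln(1-p)]
= -0 - 1·ln(1-0.172)
= -ln(0.828) = 0.1887

0.1887


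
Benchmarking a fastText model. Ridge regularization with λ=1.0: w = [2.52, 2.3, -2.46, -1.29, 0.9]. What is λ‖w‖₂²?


‖w‖₂² = (2.52)² + (2.3)² + (-2.46)² + (-1.29)² + (0.9)²
     = 6.3504 + 5.29 + 6.0516 + 1.6641 + 0.81
     = 20.1661
λ·‖w‖₂² = 1.0·20.1661 = 20.1661

20.1661


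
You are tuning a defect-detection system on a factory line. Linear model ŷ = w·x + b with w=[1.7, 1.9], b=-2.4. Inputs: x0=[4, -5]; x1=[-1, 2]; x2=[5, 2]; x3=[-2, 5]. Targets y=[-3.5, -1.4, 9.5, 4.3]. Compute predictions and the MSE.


ŷ0 = (1.7)·(4) + (1.9)·(-5) - 2.4 = -5.1
ŷ1 = (1.7)·(-1) + (1.9)·(2) - 2.4 = -0.3
ŷ2 = (1.7)·(5) + (1.9)·(2) - 2.4 = 9.9
ŷ3 = (1.7)·(-2) + (1.9)·(5) - 2.4 = 3.7
errors² = [2.56, 1.21, 0.16, 0.36]
MSE = 4.2900/4 = 1.0725

1.0725


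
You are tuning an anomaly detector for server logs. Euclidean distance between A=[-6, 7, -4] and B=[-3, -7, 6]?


d = √((-6+ 3)² + (7+ 7)² + (-4-6)²)
  = √(9 + 196 + 100)
  = √305 = 17.4642

17.4642


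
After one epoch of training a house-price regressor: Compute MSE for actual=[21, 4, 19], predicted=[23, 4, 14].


Squared errors: (21-23)²=4, (4-4)²=0, (19-14)²=25
Sum = 29
MSE = 29/3 = 29/3

29/3


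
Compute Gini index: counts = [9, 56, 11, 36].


Probabilities: [9/112, 56/112, 11/112, 36/112] ≈ [0.0804, 0.5, 0.0982, 0.3214]
Σpᵢ² = (81 + 3136 + 121 + 1296)/112² = 4634/12544
Gini = 1 - Σpᵢ² = 1 - 4634/12544 = 0.6306

0.6306


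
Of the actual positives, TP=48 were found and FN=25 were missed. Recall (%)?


Recall = TP/(TP+FN)
= 48/(48+25)
= 48/73 = 65.75%

65.75%


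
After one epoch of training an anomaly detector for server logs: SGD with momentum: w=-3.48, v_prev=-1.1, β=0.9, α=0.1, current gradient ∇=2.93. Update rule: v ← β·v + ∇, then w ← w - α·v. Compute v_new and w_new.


v_new = 0.9·-1.1 + 2.93 = -0.99 + 2.93 = 1.94
w_new = -3.48 - 0.1·1.94 = -3.48 - 0.194 = -3.674

v_new=1.94, w_new=-3.674


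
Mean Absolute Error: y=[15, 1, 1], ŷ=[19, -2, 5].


Absolute errors: |15-19|=4, |1+ 2|=3, |1-5|=4
Sum = 11
MAE = 11/3 = 11/3

11/3


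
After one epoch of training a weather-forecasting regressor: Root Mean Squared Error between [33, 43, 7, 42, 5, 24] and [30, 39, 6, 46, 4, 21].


MSE = 52/6 = 8.6667
RMSE = √(52/6) = 2.9439

2.9439


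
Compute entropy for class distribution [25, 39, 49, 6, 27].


Probabilities: [25/146, 39/146, 49/146, 6/146, 27/146] ≈ [0.1712, 0.2671, 0.3356, 0.0411, 0.1849]
H = -((25/146)·log₂(25/146) + (39/146)·log₂(39/146) + (49/146)·log₂(49/146) + (6/146)·log₂(6/146) + (27/146)·log₂(27/146))
  = 2.1128 bits

2.1128 bits


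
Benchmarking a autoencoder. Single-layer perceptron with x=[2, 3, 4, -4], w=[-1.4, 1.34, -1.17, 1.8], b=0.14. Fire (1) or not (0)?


z = (2)·(-1.4) + (3)·(1.34) + (4)·(-1.17) + (-4)·(1.8) + 0.14
  = -10.52
step(z) = 0 (z<0)

0


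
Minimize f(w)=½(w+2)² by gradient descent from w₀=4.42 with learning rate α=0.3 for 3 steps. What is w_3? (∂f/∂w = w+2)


step 1: grad = 4.42+2 = 6.42; w = 4.42 - 0.3·(6.42) = 2.494
step 2: grad = 2.494+2 = 4.494; w = 2.494 - 0.3·(4.494) = 1.1458
step 3: grad = 1.1458+2 = 3.1458; w = 1.1458 - 0.3·(3.1458) = 0.20206

0.20206


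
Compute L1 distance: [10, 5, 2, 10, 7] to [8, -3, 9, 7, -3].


d = |10-8| + |5+ 3| + |2-9| + |10-7| + |7+ 3|
  = 2 + 8 + 7 + 3 + 10
  = 30

30


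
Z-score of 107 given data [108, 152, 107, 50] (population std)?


μ = 104.25, σ = 36.2103
z = (107 - 104.25)/36.2103 = 0.0759

0.0759


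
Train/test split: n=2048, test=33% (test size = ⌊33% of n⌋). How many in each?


Test = ⌊2048·33/100⌋ = 675
Train = 2048 - 675 = 1373

Train: 1373, Test: 675


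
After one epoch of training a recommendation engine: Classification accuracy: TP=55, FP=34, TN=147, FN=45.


Accuracy = (TP+TN)/(TP+TN+FP+FN)
= (55+147)/(281)
= 202/281 = 71.89%

71.89%


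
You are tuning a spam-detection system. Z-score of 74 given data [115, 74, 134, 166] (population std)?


μ = 122.25, σ = 33.2895
z = (74 - 122.25)/33.2895 = -1.4494

-1.4494


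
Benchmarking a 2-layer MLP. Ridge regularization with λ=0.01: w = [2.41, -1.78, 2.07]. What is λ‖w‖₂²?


‖w‖₂² = (2.41)² + (-1.78)² + (2.07)²
     = 5.8081 + 3.1684 + 4.2849
     = 13.2614
λ·‖w‖₂² = 0.01·13.2614 = 0.132614

0.132614


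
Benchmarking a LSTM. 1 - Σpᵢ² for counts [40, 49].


Probabilities: [40/89, 49/89] ≈ [0.4494, 0.5506]
Σpᵢ² = (1600 + 2401)/89² = 4001/7921
Gini = 1 - Σpᵢ² = 1 - 4001/7921 = 0.4949

0.4949


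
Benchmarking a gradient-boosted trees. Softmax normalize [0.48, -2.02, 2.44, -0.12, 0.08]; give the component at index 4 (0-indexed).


Exponentials: e^0.48=1.6161, e^-2.02=0.1327, e^2.44=11.473, e^-0.12=0.8869, e^0.08=1.0833
Sum = 15.192
Softmax = [0.1064, 0.0087, 0.7552, 0.0584, 0.0713]
p[4] = 1.0833/15.192 = 0.0713

0.0713


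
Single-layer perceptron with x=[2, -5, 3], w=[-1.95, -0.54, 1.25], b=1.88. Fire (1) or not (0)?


z = (2)·(-1.95) + (-5)·(-0.54) + (3)·(1.25) + 1.88
  = 4.43
step(z) = 1 (z≥0)

1


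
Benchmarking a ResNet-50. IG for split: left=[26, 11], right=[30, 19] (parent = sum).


Parent = [56, 30], H_parent = 0.933
H_left = 0.878 (n=37), H_right = 0.9633 (n=49)
H_children = (37/86)·0.878 + (49/86)·0.9633 = 0.9266
IG = 0.933 - 0.9266 = 0.0064

0.0064


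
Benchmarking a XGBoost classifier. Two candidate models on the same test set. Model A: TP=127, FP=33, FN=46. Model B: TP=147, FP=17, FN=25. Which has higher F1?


Model A: P=127/160=0.7937, R=127/173=0.7341, F1=2PR/(P+R)=2TP/(2TP+FP+FN)=254/333=0.7628
Model B: P=147/164=0.8963, R=147/172=0.8547, F1=2PR/(P+R)=2TP/(2TP+FP+FN)=294/336=0.875
0.7628 < 0.875 → Model B

Model B


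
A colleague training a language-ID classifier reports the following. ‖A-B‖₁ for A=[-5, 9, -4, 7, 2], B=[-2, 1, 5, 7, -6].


d = |-5+ 2| + |9-1| + |-4-5| + |7-7| + |2+ 6|
  = 3 + 8 + 9 + 0 + 8
  = 28

28


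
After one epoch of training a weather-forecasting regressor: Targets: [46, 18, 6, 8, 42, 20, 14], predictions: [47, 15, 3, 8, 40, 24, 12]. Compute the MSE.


Squared errors: (46-47)²=1, (18-15)²=9, (6-3)²=9, (8-8)²=0, (42-40)²=4, (20-24)²=16, (14-12)²=4
Sum = 43
MSE = 43/7 = 43/7

43/7


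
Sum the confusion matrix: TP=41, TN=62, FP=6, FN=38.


Total = TP + TN + FP + FN
= 41 + 62 + 6 + 38
= 147
(Predicted positive: 47, predicted negative: 100)

147


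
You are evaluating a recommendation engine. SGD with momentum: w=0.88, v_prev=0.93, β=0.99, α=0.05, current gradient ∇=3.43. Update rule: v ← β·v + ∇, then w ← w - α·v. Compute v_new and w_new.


v_new = 0.99·0.93 + 3.43 = 0.9207 + 3.43 = 4.3507
w_new = 0.88 - 0.05·4.3507 = 0.88 - 0.217535 = 0.662465

v_new=4.3507, w_new=0.662465


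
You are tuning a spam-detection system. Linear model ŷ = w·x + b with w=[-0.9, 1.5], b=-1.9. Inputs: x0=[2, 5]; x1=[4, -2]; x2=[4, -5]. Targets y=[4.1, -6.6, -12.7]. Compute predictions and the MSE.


ŷ0 = (-0.9)·(2) + (1.5)·(5) - 1.9 = 3.8
ŷ1 = (-0.9)·(4) + (1.5)·(-2) - 1.9 = -8.5
ŷ2 = (-0.9)·(4) + (1.5)·(-5) - 1.9 = -13.0
errors² = [0.09, 3.61, 0.09]
MSE = 3.7900/3 = 1.2633

1.2633


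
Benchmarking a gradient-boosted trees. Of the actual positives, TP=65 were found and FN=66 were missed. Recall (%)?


Recall = TP/(TP+FN)
= 65/(65+66)
= 65/131 = 49.62%

49.62%


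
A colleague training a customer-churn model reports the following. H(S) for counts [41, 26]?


Probabilities: [41/67, 26/67] ≈ [0.6119, 0.3881]
H = -((41/67)·log₂(41/67) + (26/67)·log₂(26/67))
  = 0.9635 bits

0.9635 bits


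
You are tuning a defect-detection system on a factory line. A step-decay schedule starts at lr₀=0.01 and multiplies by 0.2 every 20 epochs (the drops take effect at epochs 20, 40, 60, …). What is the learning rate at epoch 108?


n_drops = ⌊108/20⌋ = 5
lr = 0.01·0.2^5 = 0.01·0.00032 = 0.0000032

0.0000032


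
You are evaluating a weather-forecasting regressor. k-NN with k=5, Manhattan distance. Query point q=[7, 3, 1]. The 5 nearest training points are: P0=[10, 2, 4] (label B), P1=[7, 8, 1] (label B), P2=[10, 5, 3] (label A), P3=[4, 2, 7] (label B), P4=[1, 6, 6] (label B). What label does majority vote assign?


d(q,P0) = 7  (label B)
d(q,P1) = 5  (label B)
d(q,P2) = 7  (label A)
d(q,P3) = 10  (label B)
d(q,P4) = 14  (label B)
Votes: A=1, B=4
Majority → B

B


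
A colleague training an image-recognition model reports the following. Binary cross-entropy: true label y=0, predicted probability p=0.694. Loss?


BCE = -[y·ln(p) + (1-y)·ln(1-p)]
= -0 - 1·ln(1-0.694)
= -ln(0.306) = 1.1842

1.1842


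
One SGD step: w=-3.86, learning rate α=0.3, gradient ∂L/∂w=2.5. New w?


w_new = w - α·∇
= -3.86 - 0.3·2.5
= -3.86 - 0.75
= -4.61

-4.61


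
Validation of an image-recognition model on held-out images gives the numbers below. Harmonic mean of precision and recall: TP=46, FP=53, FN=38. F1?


Precision = 46/99 = 0.4646
Recall = 46/84 = 0.5476
F1 = 2·P·R/(P+R) = 2·TP/(2·TP+FP+FN) = 92/(92+53+38) = 92/183 = 0.5027

0.5027


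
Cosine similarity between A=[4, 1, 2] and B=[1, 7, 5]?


A·B = 4·1 + 1·7 + 2·5 = 21
‖A‖ = √21 = 4.5826, ‖B‖ = √75 = 8.6603
cos = 21/(√21·√75) = 21/√1575 = 0.5292

0.5292


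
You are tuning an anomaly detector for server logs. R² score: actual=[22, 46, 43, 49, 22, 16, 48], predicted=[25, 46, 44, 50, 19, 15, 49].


ȳ = 35.1429
SS_res = Σ(y-ŷ)² = 22
SS_tot = Σ(y-ȳ)² = 1248.86
R² = 1 - SS_res/SS_tot = 1 - 0.0176 = 0.9824

0.9824


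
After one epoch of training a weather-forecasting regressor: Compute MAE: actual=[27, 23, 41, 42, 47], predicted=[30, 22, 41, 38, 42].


Absolute errors: |27-30|=3, |23-22|=1, |41-41|=0, |42-38|=4, |47-42|=5
Sum = 13
MAE = 13/5 = 13/5

13/5


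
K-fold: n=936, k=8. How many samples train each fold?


Fold size = 936/8 = 117
Training per fold = 936 - 117 = 819

819


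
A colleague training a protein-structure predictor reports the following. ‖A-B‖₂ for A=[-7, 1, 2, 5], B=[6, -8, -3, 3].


d = √((-7-6)² + (1+ 8)² + (2+ 3)² + (5-3)²)
  = √(169 + 81 + 25 + 4)
  = √279 = 16.7033

16.7033


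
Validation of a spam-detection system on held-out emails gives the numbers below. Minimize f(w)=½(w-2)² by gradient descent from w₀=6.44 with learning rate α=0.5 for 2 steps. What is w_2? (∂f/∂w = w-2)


step 1: grad = 6.44-2 = 4.44; w = 6.44 - 0.5·(4.44) = 4.22
step 2: grad = 4.22-2 = 2.22; w = 4.22 - 0.5·(2.22) = 3.11

3.11


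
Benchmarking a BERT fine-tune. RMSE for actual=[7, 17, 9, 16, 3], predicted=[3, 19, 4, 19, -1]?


MSE = 70/5 = 14
RMSE = √(70/5) = 3.7417

3.7417


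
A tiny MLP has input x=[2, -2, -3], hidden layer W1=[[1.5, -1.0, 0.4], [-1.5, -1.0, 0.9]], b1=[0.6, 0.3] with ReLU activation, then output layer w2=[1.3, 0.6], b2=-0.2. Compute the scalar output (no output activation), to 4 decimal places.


z1[0] = (1.5)·(2) + (-1.0)·(-2) + (0.4)·(-3) + 0.6 = 4.4
z1[1] = (-1.5)·(2) + (-1.0)·(-2) + (0.9)·(-3) + 0.3 = -3.4
h = ReLU(z1) = [4.4, 0.0]
output = (1.3)·(4.4) + (0.6)·(0.0) - 0.2 = 5.52

5.52


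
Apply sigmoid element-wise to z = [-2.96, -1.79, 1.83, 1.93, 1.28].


σ(-2.96) = 1/(1+e^2.96) = 0.0493
σ(-1.79) = 1/(1+e^1.79) = 0.1431
σ(1.83) = 1/(1+e^-1.83) = 0.8618
σ(1.93) = 1/(1+e^-1.93) = 0.8732
σ(1.28) = 1/(1+e^-1.28) = 0.7824
result = [0.0493, 0.1431, 0.8618, 0.8732, 0.7824]

[0.0493, 0.1431, 0.8618, 0.8732, 0.7824]


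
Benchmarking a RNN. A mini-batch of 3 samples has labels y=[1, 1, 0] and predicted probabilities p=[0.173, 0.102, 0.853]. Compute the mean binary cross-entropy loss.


L[0] = -ln(0.173) = 1.7545
L[1] = -ln(0.102) = 2.2828
L[2] = -ln(1-0.853) = -ln(0.147) = 1.9173
mean = (1.7545 + 2.2828 + 1.9173)/3 = 1.9849

1.9849


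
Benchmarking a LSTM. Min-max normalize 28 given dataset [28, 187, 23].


min=23, max=187
(28-23)/(187-23) = 5/164 = 0.0305

0.0305


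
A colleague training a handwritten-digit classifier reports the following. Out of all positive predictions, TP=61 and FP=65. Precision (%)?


Precision = TP/(TP+FP)
= 61/(61+65)
= 61/126 = 48.41%

48.41%


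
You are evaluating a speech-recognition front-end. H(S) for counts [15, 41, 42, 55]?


Probabilities: [15/153, 41/153, 42/153, 55/153] ≈ [0.098, 0.268, 0.2745, 0.3595]
H = -((15/153)·log₂(15/153) + (41/153)·log₂(41/153) + (42/153)·log₂(42/153) + (55/153)·log₂(55/153))
  = 1.8802 bits

1.8802 bits


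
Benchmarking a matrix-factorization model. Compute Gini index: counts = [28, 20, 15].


Probabilities: [28/63, 20/63, 15/63] ≈ [0.4444, 0.3175, 0.2381]
Σpᵢ² = (784 + 400 + 225)/63² = 1409/3969
Gini = 1 - Σpᵢ² = 1 - 1409/3969 = 0.645

0.645


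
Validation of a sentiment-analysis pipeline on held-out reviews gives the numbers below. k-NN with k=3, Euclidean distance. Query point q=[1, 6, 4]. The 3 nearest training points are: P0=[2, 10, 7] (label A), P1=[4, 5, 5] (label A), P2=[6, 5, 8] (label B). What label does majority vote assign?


d(q,P0) = 5.099  (label A)
d(q,P1) = 3.3166  (label A)
d(q,P2) = 6.4807  (label B)
Votes: A=2, B=1
Majority → A

A


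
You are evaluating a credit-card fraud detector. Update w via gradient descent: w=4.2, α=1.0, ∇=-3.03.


w_new = w - α·∇
= 4.2 - 1.0·-3.03
= 4.2 + 3.03
= 7.23

7.23


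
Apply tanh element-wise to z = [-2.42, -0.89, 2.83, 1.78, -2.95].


tanh(-2.42) = -0.9843
tanh(-0.89) = -0.7114
tanh(2.83) = 0.9931
tanh(1.78) = 0.9447
tanh(-2.95) = -0.9945
result = [-0.9843, -0.7114, 0.9931, 0.9447, -0.9945]

[-0.9843, -0.7114, 0.9931, 0.9447, -0.9945]


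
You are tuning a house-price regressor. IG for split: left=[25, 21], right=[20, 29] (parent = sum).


Parent = [45, 50], H_parent = 0.998
H_left = 0.9945 (n=46), H_right = 0.9755 (n=49)
H_children = (46/95)·0.9945 + (49/95)·0.9755 = 0.9847
IG = 0.998 - 0.9847 = 0.0133

0.0133


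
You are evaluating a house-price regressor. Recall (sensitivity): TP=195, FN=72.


Recall = TP/(TP+FN)
= 195/(195+72)
= 195/267 = 73.03%

73.03%


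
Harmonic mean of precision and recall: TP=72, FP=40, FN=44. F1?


Precision = 72/112 = 0.6429
Recall = 72/116 = 0.6207
F1 = 2·P·R/(P+R) = 2·TP/(2·TP+FP+FN) = 144/(144+40+44) = 144/228 = 0.6316

0.6316


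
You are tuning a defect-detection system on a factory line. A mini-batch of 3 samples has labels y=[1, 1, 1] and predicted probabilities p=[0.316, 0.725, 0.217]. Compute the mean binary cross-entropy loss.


L[0] = -ln(0.316) = 1.152
L[1] = -ln(0.725) = 0.3216
L[2] = -ln(0.217) = 1.5279
mean = (1.152 + 0.3216 + 1.5279)/3 = 1.0005

1.0005


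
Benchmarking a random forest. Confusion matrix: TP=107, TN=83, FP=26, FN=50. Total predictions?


Total = TP + TN + FP + FN
= 107 + 83 + 26 + 50
= 266
(Predicted positive: 133, predicted negative: 133)

266


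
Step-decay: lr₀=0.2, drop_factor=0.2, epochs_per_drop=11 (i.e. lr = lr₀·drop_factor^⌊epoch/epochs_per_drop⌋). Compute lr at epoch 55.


n_drops = ⌊55/11⌋ = 5
lr = 0.2·0.2^5 = 0.2·0.00032 = 0.000064

0.000064


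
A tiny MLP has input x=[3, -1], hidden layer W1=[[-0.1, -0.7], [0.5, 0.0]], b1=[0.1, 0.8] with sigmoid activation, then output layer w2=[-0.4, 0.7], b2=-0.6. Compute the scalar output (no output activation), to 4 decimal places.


z1[0] = (-0.1)·(3) + (-0.7)·(-1) + 0.1 = 0.5
z1[1] = (0.5)·(3) + (0.0)·(-1) + 0.8 = 2.3
h = sigmoid(z1) = [0.6225, 0.9089]
output = (-0.4)·(0.6225) + (0.7)·(0.9089) - 0.6 = -0.2128

-0.2128


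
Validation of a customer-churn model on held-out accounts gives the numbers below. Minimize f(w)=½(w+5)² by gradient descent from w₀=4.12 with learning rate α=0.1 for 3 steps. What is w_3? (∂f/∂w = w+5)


step 1: grad = 4.12+5 = 9.12; w = 4.12 - 0.1·(9.12) = 3.208
step 2: grad = 3.208+5 = 8.208; w = 3.208 - 0.1·(8.208) = 2.3872
step 3: grad = 2.3872+5 = 7.3872; w = 2.3872 - 0.1·(7.3872) = 1.64848

1.64848


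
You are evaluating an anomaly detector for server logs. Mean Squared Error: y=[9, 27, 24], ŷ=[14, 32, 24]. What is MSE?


Squared errors: (9-14)²=25, (27-32)²=25, (24-24)²=0
Sum = 50
MSE = 50/3 = 50/3

50/3


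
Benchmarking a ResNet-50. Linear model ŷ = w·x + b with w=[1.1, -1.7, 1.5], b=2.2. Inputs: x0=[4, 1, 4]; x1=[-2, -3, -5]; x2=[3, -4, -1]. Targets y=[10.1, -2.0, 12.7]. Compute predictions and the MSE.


ŷ0 = (1.1)·(4) + (-1.7)·(1) + (1.5)·(4) + 2.2 = 10.9
ŷ1 = (1.1)·(-2) + (-1.7)·(-3) + (1.5)·(-5) + 2.2 = -2.4
ŷ2 = (1.1)·(3) + (-1.7)·(-4) + (1.5)·(-1) + 2.2 = 10.8
errors² = [0.64, 0.16, 3.61]
MSE = 4.4100/3 = 1.47

1.47


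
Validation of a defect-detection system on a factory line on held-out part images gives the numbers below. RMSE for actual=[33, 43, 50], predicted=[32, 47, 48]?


MSE = 21/3 = 7
RMSE = √(21/3) = 2.6458

2.6458


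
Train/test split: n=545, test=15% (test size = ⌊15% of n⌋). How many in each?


Test = ⌊545·15/100⌋ = 81
Train = 545 - 81 = 464

Train: 464, Test: 81


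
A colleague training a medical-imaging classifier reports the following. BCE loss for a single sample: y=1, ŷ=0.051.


BCE = -[y·ln(p) + (1-y)·ln(1-p)]
= -1·ln(0.051) - 0
= -ln(0.051) = 2.9759

2.9759


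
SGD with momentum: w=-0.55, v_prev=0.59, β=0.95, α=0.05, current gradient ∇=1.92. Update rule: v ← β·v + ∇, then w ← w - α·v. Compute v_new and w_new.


v_new = 0.95·0.59 + 1.92 = 0.5605 + 1.92 = 2.4805
w_new = -0.55 - 0.05·2.4805 = -0.55 - 0.124025 = -0.674025

v_new=2.4805, w_new=-0.674025


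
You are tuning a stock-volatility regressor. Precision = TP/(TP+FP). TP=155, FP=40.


Precision = TP/(TP+FP)
= 155/(155+40)
= 155/195 = 79.49%

79.49%


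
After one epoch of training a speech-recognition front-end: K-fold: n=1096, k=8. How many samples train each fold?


Fold size = 1096/8 = 137
Training per fold = 1096 - 137 = 959

959


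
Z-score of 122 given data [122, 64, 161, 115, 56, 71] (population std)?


μ = 98.1667, σ = 37.6006
z = (122 - 98.1667)/37.6006 = 0.6339

0.6339


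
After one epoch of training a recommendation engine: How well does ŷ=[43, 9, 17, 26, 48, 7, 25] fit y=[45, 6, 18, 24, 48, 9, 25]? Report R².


ȳ = 25
SS_res = Σ(y-ŷ)² = 22
SS_tot = Σ(y-ȳ)² = 1596
R² = 1 - SS_res/SS_tot = 1 - 0.0138 = 0.9862

0.9862


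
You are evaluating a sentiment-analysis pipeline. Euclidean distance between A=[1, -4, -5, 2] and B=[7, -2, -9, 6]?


d = √((1-7)² + (-4+ 2)² + (-5+ 9)² + (2-6)²)
  = √(36 + 4 + 16 + 16)
  = √72 = 8.4853

8.4853


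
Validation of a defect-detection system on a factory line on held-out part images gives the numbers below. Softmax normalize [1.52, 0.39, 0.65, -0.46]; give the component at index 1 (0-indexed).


Exponentials: e^1.52=4.5722, e^0.39=1.477, e^0.65=1.9155, e^-0.46=0.6313
Sum = 8.596
Softmax = [0.5319, 0.1718, 0.2228, 0.0734]
p[1] = 1.477/8.596 = 0.1718

0.1718


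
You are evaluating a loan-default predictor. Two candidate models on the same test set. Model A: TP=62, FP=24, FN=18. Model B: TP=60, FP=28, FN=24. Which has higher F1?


Model A: P=62/86=0.7209, R=62/80=0.775, F1=2PR/(P+R)=2TP/(2TP+FP+FN)=124/166=0.747
Model B: P=60/88=0.6818, R=60/84=0.7143, F1=2PR/(P+R)=2TP/(2TP+FP+FN)=120/172=0.6977
0.747 > 0.6977 → Model A

Model A


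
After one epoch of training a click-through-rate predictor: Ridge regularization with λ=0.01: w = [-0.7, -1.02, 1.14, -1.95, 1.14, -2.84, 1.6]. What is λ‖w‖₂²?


‖w‖₂² = (-0.7)² + (-1.02)² + (1.14)² + (-1.95)² + (1.14)² + (-2.84)² + (1.6)²
     = 0.49 + 1.0404 + 1.2996 + 3.8025 + 1.2996 + 8.0656 + 2.56
     = 18.5577
λ·‖w‖₂² = 0.01·18.5577 = 0.185577

0.185577


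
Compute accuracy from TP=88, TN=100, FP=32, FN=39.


Accuracy = (TP+TN)/(TP+TN+FP+FN)
= (88+100)/(259)
= 188/259 = 72.59%

72.59%


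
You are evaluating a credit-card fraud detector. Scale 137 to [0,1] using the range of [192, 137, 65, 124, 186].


min=65, max=192
(137-65)/(192-65) = 72/127 = 0.5669

0.5669


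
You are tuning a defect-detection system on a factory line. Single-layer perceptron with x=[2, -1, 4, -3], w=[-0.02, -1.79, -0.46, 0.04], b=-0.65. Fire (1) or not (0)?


z = (2)·(-0.02) + (-1)·(-1.79) + (4)·(-0.46) + (-3)·(0.04) - 0.65
  = -0.86
step(z) = 0 (z<0)

0
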